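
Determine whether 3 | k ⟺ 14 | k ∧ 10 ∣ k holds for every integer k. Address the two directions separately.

(→) This fails: take k = 3. Certainly 3 ∣ 3, but 14 ∤ 3.

(←) This fails: take k = 70. Both 14 ∣ 70 and 10 ∣ 70, yet 70 is not a multiple of 3 (since 70 = 23·3 + 1), so 3 ∤ 70.

Neither implication holds.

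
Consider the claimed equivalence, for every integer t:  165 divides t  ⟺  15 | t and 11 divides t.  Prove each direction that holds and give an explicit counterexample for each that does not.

[⇒] If 165 ∣ t, write t = 165q. Since 165 = 11·15, t = 15·(11q), so 15 ∣ t; and since 165 = 15·11, t = 11·(15q), so 11 ∣ t.

[⇐] Suppose 15 ∣ t and 11 ∣ t. Any common multiple of 15 and 11 is a multiple of their lcm; here gcd(15, 11) = 1, so lcm(15, 11) = 15·11 = 165, so 165 ∣ t.

The biconditional holds.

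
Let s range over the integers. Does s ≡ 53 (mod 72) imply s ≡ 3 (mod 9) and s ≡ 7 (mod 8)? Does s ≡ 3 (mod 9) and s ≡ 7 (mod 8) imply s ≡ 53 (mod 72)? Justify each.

Forward direction. This fails: s = 53 gives 53 ≡ 53 (mod 72) but 53 ≡ 8 (mod 9), so the conjunction on the right does not hold.

Converse. This fails: s = 39 satisfies both congruences on the right (39 ≡ 3 mod 9 and 39 ≡ 7 mod 8) yet 39 ≡ 39 (mod 72), not 53.

Neither direction holds.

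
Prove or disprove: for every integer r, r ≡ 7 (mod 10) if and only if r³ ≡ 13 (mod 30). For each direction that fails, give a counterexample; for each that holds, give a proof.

The forward direction fails; the converse holds.

Forward direction. This fails: take r = 17. Then 17 ≡ 7 (mod 10), but 17³ = 4913 ≡ 23 (mod 30), not 13.

Converse. The residues r modulo 30 with r³ ≡ 13 (mod 30) are exactly {7}, and each is ≡ 7 (mod 10).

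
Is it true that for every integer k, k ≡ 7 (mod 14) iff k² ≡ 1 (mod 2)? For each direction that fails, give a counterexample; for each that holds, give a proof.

(→) Suppose k ≡ 7 (mod 14). Then k² ≡ 7² = 49 (mod 14), and since 2 ∣ 14, also k² ≡ 1 (mod 2).

(←) This fails: take k = 1. Then 1² = 1 ≡ 1 (mod 2), yet 1 ≡ 1 (mod 14), not 7.

Only the forward implication holds.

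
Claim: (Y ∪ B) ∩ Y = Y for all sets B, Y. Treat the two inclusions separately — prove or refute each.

(⟸) Let x ∈ Y. Then either x ∈ Y and x ∉ B; or x ∈ B ∩ Y. In each case x ∈ (Y ∪ B) ∩ Y, so Y ⊆ (Y ∪ B) ∩ Y.

(⟹) Let x ∈ (Y ∪ B) ∩ Y. Then either x ∈ Y and x ∉ B; or x ∈ B ∩ Y. In each case x ∈ Y, so (Y ∪ B) ∩ Y ⊆ Y.

The two sets are equal.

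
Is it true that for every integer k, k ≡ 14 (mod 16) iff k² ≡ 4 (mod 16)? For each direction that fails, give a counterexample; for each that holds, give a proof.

Forward direction. Suppose k ≡ 14 (mod 16). Write k = 16j + 14. Then (16j + 14)² = 256j² + 448j + 196 = 16(16j² + 28j + 12) + 4, so k² ≡ 4 (mod 16).

Converse. This fails: take k = 2. Then 2² = 4 ≡ 4 (mod 16), yet 2 ≡ 2 (mod 16), not 14.

(⇒) holds; (⇐) fails.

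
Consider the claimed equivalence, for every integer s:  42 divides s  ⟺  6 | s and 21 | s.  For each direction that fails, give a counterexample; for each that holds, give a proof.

Equivalent; both directions hold.

(⟹) If 42 ∣ s, write s = 42q. Since 42 = 7·6, s = 6·(7q), so 6 ∣ s; and since 42 = 2·21, s = 21·(2q), so 21 ∣ s.

(⟸) Suppose 6 ∣ s and 21 ∣ s. Any common multiple of 6 and 21 is a multiple of their lcm; here lcm(6, 21) = 6·21/gcd(6, 21) = 126/3 = 42, so 42 ∣ s.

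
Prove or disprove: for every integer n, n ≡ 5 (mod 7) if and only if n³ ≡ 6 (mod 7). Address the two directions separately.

(→) Suppose n ≡ 5 (mod 7). Write n = 7j + 5. Then (7j + 5)³ = 343j³ + 735j² + 525j + 125 = 7(49j³ + 105j² + 75j + 17) + 6, so n³ ≡ 6 (mod 7).

(←) This fails: take n = 3. Then 3³ = 27 ≡ 6 (mod 7), yet 3 ≡ 3 (mod 7), not 5.

Only the forward direction holds.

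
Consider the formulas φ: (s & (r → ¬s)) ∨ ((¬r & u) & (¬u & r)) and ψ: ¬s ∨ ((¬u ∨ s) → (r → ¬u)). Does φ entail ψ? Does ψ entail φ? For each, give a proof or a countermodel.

[⇒] Assume the antecedent. If r is true, the antecedent cannot hold. If r is false, ¬s ∨ ((¬u ∨ s) → (r → ¬u)) reduces to true regardless of the other variables. Either way ¬s ∨ ((¬u ∨ s) → (r → ¬u)) holds.

[⇐] This fails. Under r = F, u = F, s = F, the left side is false but the right side is true.

Not equivalent: only (⇒) holds.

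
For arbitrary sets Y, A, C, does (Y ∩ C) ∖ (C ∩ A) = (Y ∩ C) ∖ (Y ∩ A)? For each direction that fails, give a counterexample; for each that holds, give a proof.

(⊇) Let x ∈ (Y ∩ C) ∖ (Y ∩ A). Then x ∈ Y ∩ C and x ∉ A, from which x ∈ (Y ∩ C) ∖ (C ∩ A).

(⊆) Let x ∈ (Y ∩ C) ∖ (C ∩ A). Then x ∈ Y ∩ C and x ∉ A, from which x ∈ (Y ∩ C) ∖ (Y ∩ A).

Both inclusions hold; the sets are equal.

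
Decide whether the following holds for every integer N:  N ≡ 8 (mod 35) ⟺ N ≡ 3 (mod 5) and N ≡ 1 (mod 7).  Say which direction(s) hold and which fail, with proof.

Both directions hold; the statement is true.

[⇒] Suppose N ≡ 8 (mod 35); write N = 35j + 8. Since 5 ∣ 35, reducing mod 5 gives N ≡ 8 ≡ 3 (mod 5); since 7 ∣ 35, reducing mod 7 gives N ≡ 8 ≡ 1 (mod 7).

[⇐] Conversely, if N ≡ 3 (mod 5) and N ≡ 1 (mod 7), then by the Chinese remainder theorem N ≡ 8 (mod 35). This is exactly N ≡ 8 (mod 35).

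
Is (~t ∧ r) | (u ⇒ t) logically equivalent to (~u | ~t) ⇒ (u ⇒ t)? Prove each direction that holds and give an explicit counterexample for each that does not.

Not equivalent: only (⇐) holds.

(→) This fails. Under r = T, t = F, u = T, the left side is true but the right side is false.

(←) Assume the antecedent. If t is true, (~t ∧ r) | (u ⇒ t) reduces to true regardless of the other variables. If t is false, the antecedent forces (r = F, t = F, u = F) or (r = T, t = F, u = F), and (~t ∧ r) | (u ⇒ t) holds there. Either way (~t ∧ r) | (u ⇒ t) holds.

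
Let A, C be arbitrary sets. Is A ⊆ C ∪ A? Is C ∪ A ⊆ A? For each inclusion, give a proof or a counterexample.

Only the forward inclusion holds.

(⟹) Let x ∈ A. Then either x ∈ A and x ∉ C; or x ∈ A ∩ C. In each case x ∈ C ∪ A, so A ⊆ C ∪ A.

(⟸) This inclusion fails. Take A = ∅, C = {1}; then 1 ∈ C ∪ A but 1 ∉ A.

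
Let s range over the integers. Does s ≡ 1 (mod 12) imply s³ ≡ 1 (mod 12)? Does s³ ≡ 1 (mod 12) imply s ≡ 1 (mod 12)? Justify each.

Both implications hold.

Forward direction. Suppose s ≡ 1 (mod 12). Write s = 12j + 1. Then (12j + 1)³ = 1728j³ + 432j² + 36j + 1 = 12(144j³ + 36j² + 3j) + 1, so s³ ≡ 1 (mod 12).

Converse. Suppose s³ ≡ 1 (mod 12). The only residue r in {0, …, 11} with r³ ≡ 1 (mod 12) is r = 1, so s ≡ 1 (mod 12).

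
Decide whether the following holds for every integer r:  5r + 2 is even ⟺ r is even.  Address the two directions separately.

Forward direction. Suppose 5r + 2 is even. Since 5 is odd, 5r and r have the same parity, so 5r + 2 ≡ r + 2 (mod 2). As 2 is even, 5r + 2 is even exactly when r is even. Thus r is even.

Converse. Suppose r is even; write r = 2j. Then 5r + 2 = 5·(2j) + 2 = 2·5j + 2, which is even.

Both implications hold.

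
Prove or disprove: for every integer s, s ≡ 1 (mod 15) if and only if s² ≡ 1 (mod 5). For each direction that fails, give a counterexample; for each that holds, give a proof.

The forward direction holds; the converse fails.

(⟹) Suppose s ≡ 1 (mod 15). Then s² ≡ 1² = 1 (mod 15), and since 5 ∣ 15, also s² ≡ 1 (mod 5).

(⟸) This fails: take s = 4. Then 4² = 16 ≡ 1 (mod 5), yet 4 ≡ 4 (mod 15), not 1.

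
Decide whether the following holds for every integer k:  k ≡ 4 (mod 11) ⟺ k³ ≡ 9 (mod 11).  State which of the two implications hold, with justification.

Both directions hold.

Forward direction. Suppose k ≡ 4 (mod 11). Write k = 11j + 4. Then (11j + 4)³ = 1331j³ + 1452j² + 528j + 64 = 11(121j³ + 132j² + 48j + 5) + 9, so k³ ≡ 9 (mod 11).

Converse. For the converse, argue contrapositively. If k ≢ 4 (mod 11), then k is congruent to one of 0, 1, 2, 3, 5, 6, 7, 8, 9, 10 modulo 11, and these give k³ ≡ 0, 1, 8, 5, 4, 7, 2, 6, 3, 10 respectively — never 9.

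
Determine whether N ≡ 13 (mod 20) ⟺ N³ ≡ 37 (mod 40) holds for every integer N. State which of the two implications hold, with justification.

(⇒) fails; (⇐) holds.

(⟸) The residues r modulo 40 with r³ ≡ 37 (mod 40) are exactly {13}, and each is ≡ 13 (mod 20).

(⟹) This fails: take N = 33. Then 33 ≡ 13 (mod 20), but 33³ = 35937 ≡ 17 (mod 40), not 37.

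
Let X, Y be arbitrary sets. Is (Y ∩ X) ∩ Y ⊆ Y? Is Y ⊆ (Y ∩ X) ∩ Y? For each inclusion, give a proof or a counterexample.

Forward inclusion. Let x ∈ (Y ∩ X) ∩ Y. Then x ∈ X ∩ Y, from which x ∈ Y.

Reverse inclusion. This inclusion fails. Take X = ∅, Y = {1}; then 1 ∈ Y but 1 ∉ (Y ∩ X) ∩ Y.

The sets are not equal: only the forward inclusion holds.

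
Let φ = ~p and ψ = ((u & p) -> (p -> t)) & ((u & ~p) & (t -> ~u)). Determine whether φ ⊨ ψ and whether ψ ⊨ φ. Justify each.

Only the reverse direction holds.

(⟹) This fails. Under t = F, u = F, p = F, the left side is true but the right side is false.

(⟸) Assume the antecedent. If t is true, the antecedent cannot hold. If t is false, the antecedent forces (t = F, u = T, p = F), and ~p holds there. Either way ~p holds.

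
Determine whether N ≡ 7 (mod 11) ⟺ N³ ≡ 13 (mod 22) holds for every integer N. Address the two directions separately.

(⇒) fails; (⇐) holds.

(⟹) This fails: take N = 18. Then 18 ≡ 7 (mod 11), but 18³ = 5832 ≡ 2 (mod 22), not 13.

(⟸) Conversely, the residues r modulo 22 with r³ ≡ 13 (mod 22) are exactly {7}, and each is ≡ 7 (mod 11).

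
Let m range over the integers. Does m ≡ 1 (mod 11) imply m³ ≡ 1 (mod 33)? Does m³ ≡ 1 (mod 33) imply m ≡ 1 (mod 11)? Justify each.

(←) The residues r modulo 33 with r³ ≡ 1 (mod 33) are exactly {1}, and each is ≡ 1 (mod 11).

(→) This fails: take m = 12. Then 12 ≡ 1 (mod 11), but 12³ = 1728 ≡ 12 (mod 33), not 1.

The forward direction fails; the converse holds.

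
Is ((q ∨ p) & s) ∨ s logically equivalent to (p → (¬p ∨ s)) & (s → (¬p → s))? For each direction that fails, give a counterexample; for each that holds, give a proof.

(→) Assume the antecedent. If s is true, the consequent reduces to true regardless of the other variables. If s is false, the antecedent cannot hold. Either way the consequent holds.

(←) This fails. Under s = F, q = F, p = F, the left side is false but the right side is true.

Only the forward direction holds.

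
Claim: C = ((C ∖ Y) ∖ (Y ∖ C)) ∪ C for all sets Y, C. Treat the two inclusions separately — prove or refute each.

Both inclusions hold.

(⟹) Let x ∈ C. Then either x ∈ C and x ∉ Y; or x ∈ Y ∩ C. In each case x ∈ ((C ∖ Y) ∖ (Y ∖ C)) ∪ C, so C ⊆ ((C ∖ Y) ∖ (Y ∖ C)) ∪ C.

(⟸) Let x ∈ ((C ∖ Y) ∖ (Y ∖ C)) ∪ C. Then either x ∈ C and x ∉ Y; or x ∈ Y ∩ C. In each case x ∈ C, so ((C ∖ Y) ∖ (Y ∖ C)) ∪ C ⊆ C.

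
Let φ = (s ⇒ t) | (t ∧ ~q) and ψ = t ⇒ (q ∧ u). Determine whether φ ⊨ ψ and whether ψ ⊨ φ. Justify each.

Neither implication holds.

[⇒] This fails. Under u = F, s = F, t = T, q = F, the left side is true but the right side is false.

[⇐] This fails. Under u = F, s = T, t = F, q = F, the left side is false but the right side is true.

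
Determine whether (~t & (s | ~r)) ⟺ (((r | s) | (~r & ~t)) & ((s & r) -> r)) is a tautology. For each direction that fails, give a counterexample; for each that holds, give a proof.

Forward direction. Assume the antecedent. If s is true, the consequent reduces to true regardless of the other variables. If s is false, the antecedent forces (s = F, t = F, r = F), and the consequent holds there. Either way the consequent holds.

Converse. This fails. Under s = T, t = T, r = F, the left side is false but the right side is true.

Not equivalent: only (⇒) holds.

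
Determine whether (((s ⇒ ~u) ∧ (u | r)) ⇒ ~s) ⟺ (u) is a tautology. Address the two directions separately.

Only the reverse direction holds.

(⇒) This fails. Under r = F, u = F, s = F, the left side is true but the right side is false.

(⇐) Assume the antecedent. If r is true, the antecedent forces (r = T, u = T, s = F) or (r = T, u = T, s = T), and ((s ⇒ ~u) ∧ (u | r)) ⇒ ~s holds there. If r is false, ((s ⇒ ~u) ∧ (u | r)) ⇒ ~s reduces to true regardless of the other variables. Either way ((s ⇒ ~u) ∧ (u | r)) ⇒ ~s holds.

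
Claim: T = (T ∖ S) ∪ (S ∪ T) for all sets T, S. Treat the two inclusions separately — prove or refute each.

(⟹) Let x ∈ T. Then either x ∈ T and x ∉ S; or x ∈ T ∩ S. In each case x ∈ (T ∖ S) ∪ (S ∪ T), so T ⊆ (T ∖ S) ∪ (S ∪ T).

(⟸) This inclusion fails. Take T = ∅, S = {1}; then 1 ∈ (T ∖ S) ∪ (S ∪ T) but 1 ∉ T.

Only the forward inclusion holds.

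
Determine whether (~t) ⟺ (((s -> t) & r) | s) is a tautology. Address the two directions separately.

(⇒) This fails. Under s = F, r = F, t = F, the left side is true but the right side is false.

(⇐) This fails. Under s = T, r = F, t = T, the left side is false but the right side is true.

Neither implication holds.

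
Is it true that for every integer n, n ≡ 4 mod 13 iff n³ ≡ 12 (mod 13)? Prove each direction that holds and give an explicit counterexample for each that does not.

Not equivalent: only (⇒) holds.

(⟹) Suppose n ≡ 4 mod 13. Write n = 13j + 4. Then (13j + 4)³ = 2197j³ + 2028j² + 624j + 64 = 13(169j³ + 156j² + 48j + 4) + 12, so n³ ≡ 12 (mod 13).

(⟸) This fails: take n = 10. Then 10³ = 1000 ≡ 12 (mod 13), yet 10 ≡ 10 (mod 13), not 4.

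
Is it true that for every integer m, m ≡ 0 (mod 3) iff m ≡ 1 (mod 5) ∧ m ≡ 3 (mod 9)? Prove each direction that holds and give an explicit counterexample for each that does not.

(⇒) fails; (⇐) holds.

[⇒] This fails: m = 0 gives 0 ≡ 0 (mod 3) but 0 ≡ 0 (mod 5), so the conjunction on the right does not hold.

[⇐] Conversely, if m ≡ 1 (mod 5) and m ≡ 3 (mod 9), then by the Chinese remainder theorem m ≡ 21 (mod 45). Since 21 ≡ 0 (mod 3) and 3 ∣ 45, we get m ≡ 0 (mod 3).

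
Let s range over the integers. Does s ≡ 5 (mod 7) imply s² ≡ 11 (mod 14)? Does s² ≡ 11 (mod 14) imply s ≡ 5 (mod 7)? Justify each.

(⇒) This fails: take s = 12. Then 12 ≡ 5 (mod 7), but 12² = 144 ≡ 4 (mod 14), not 11.

(⇐) This fails: take s = 9. Then 9² = 81 ≡ 11 (mod 14), yet 9 ≡ 2 (mod 7), not 5.

Neither direction holds.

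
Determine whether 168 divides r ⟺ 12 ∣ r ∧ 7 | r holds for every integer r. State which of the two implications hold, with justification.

(⇒) holds; (⇐) fails.

Converse. This fails: take r = 84. Both 12 ∣ 84 and 7 ∣ 84, yet 84 is not a multiple of 168 (since 84 = 0·168 + 84), so 168 ∤ 84.

Forward direction. If 168 ∣ r, write r = 168q. Since 168 = 14·12, r = 12·(14q), so 12 ∣ r; and since 168 = 24·7, r = 7·(24q), so 7 ∣ r.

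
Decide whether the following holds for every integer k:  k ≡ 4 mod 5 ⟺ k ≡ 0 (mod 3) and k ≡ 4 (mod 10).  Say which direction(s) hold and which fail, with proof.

(⇒) This fails: k = 4 gives 4 ≡ 4 (mod 5) but 4 ≡ 1 (mod 3), so the conjunction on the right does not hold.

(⇐) Conversely, if k ≡ 0 (mod 3) and k ≡ 4 (mod 10), then by the Chinese remainder theorem k ≡ 24 (mod 30). Since 24 ≡ 4 (mod 5) and 5 ∣ 30, we get k ≡ 4 (mod 5).

Only the reverse direction holds.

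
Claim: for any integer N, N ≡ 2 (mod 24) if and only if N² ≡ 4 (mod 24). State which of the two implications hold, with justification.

(⟹) Suppose N ≡ 2 (mod 24). Write N = 24j + 2. Then (24j + 2)² = 576j² + 96j + 4 = 24(24j² + 4j) + 4, so N² ≡ 4 (mod 24).

(⟸) This fails: take N = 10. Then 10² = 100 ≡ 4 (mod 24), yet 10 ≡ 10 (mod 24), not 2.

Not equivalent: only (⇒) holds.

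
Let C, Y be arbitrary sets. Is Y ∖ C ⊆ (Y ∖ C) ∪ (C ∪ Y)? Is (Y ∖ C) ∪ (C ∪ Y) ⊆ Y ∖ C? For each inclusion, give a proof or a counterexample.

Only the forward inclusion holds.

(⟹) Let x ∈ Y ∖ C. Then x ∈ Y and x ∉ C, from which x ∈ (Y ∖ C) ∪ (C ∪ Y).

(⟸) This inclusion fails. Take C = {1}, Y = ∅; then 1 ∈ (Y ∖ C) ∪ (C ∪ Y) but 1 ∉ Y ∖ C.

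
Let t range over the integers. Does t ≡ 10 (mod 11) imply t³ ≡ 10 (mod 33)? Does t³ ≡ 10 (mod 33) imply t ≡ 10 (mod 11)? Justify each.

Only the reverse direction holds.

(⟹) This fails: take t = 21. Then 21 ≡ 10 (mod 11), but 21³ = 9261 ≡ 21 (mod 33), not 10.

(⟸) Conversely, the residues r modulo 33 with r³ ≡ 10 (mod 33) are exactly {10}, and each is ≡ 10 (mod 11).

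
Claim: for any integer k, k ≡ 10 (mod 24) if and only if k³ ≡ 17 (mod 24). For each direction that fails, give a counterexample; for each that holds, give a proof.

(⟹) This fails: take k = 10. Then 10 ≡ 10 (mod 24), but 10³ = 1000 ≡ 16 (mod 24), not 17.

(⟸) This fails: take k = 17. Then 17³ = 4913 ≡ 17 (mod 24), yet 17 ≡ 17 (mod 24), not 10.

Neither implication holds.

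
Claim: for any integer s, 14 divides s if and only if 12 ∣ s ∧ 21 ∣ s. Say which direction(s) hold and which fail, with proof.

Only the converse holds.

(⇒) This fails: take s = 14. Certainly 14 ∣ 14, but 12 ∤ 14.

(⇐) Suppose 12 ∣ s and 21 ∣ s. Any common multiple of 12 and 21 is a multiple of their lcm; here lcm(12, 21) = 12·21/gcd(12, 21) = 252/3 = 84, so 84 ∣ s. Since 14 ∣ 84, it follows that 14 ∣ s.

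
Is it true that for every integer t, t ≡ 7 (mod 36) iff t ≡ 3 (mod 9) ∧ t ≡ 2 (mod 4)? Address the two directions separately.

[⇒] This fails: t = 7 gives 7 ≡ 7 (mod 36) but 7 ≡ 7 (mod 9), so the conjunction on the right does not hold.

[⇐] This fails: t = 30 satisfies both congruences on the right (30 ≡ 3 mod 9 and 30 ≡ 2 mod 4) yet 30 ≡ 30 (mod 36), not 7.

Neither direction holds.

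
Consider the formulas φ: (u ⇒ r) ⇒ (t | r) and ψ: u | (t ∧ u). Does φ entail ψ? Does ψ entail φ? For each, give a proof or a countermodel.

(⇒) This fails. Under t = T, r = F, u = F, the left side is true but the right side is false.

(⇐) Assume the antecedent. If t is true, (u ⇒ r) ⇒ (t | r) reduces to true regardless of the other variables. If t is false, the antecedent forces (t = F, r = F, u = T) or (t = F, r = T, u = T), and (u ⇒ r) ⇒ (t | r) holds there. Either way (u ⇒ r) ⇒ (t | r) holds.

Only the converse holds.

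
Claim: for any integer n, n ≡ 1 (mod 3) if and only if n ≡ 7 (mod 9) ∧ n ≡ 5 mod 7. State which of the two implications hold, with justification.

(→) This fails: n = 1 gives 1 ≡ 1 (mod 3) but 1 ≡ 1 (mod 9), so the conjunction on the right does not hold.

(←) Conversely, if n ≡ 7 (mod 9) and n ≡ 5 (mod 7), then by the Chinese remainder theorem n ≡ 61 (mod 63). Since 61 ≡ 1 (mod 3) and 3 ∣ 63, we get n ≡ 1 (mod 3).

The forward direction fails; the converse holds.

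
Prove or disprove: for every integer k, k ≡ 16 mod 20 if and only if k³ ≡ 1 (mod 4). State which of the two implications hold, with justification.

(⇒) fails and (⇐) fails.

(→) This fails: take k = 16. Then 16 ≡ 16 (mod 20), but 16³ = 4096 ≡ 0 (mod 4), not 1.

(←) This fails: take k = 1. Then 1³ = 1 ≡ 1 (mod 4), yet 1 ≡ 1 (mod 20), not 16.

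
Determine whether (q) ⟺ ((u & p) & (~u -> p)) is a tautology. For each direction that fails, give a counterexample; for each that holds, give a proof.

(⇒) This fails. Under p = F, u = F, q = T, the left side is true but the right side is false.

(⇐) This fails. Under p = T, u = T, q = F, the left side is false but the right side is true.

Neither direction holds.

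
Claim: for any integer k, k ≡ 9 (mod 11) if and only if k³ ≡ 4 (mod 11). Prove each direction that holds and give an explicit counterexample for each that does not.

(⇒) fails and (⇐) fails.

Forward direction. This fails: take k = 9. Then 9 ≡ 9 (mod 11), but 9³ = 729 ≡ 3 (mod 11), not 4.

Converse. This fails: take k = 5. Then 5³ = 125 ≡ 4 (mod 11), yet 5 ≡ 5 (mod 11), not 9.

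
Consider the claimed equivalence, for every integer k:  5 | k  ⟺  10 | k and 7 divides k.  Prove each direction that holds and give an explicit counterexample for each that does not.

The forward direction fails; the converse holds.

(→) This fails: take k = 5. Certainly 5 ∣ 5, but 10 ∤ 5.

(←) Suppose 10 ∣ k and 7 ∣ k. Any common multiple of 10 and 7 is a multiple of their lcm; here gcd(10, 7) = 1, so lcm(10, 7) = 10·7 = 70, so 70 ∣ k. Since 5 ∣ 70, it follows that 5 ∣ k.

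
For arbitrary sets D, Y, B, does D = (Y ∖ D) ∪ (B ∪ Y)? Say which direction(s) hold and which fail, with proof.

Both inclusions fail.

(⊆) This inclusion fails. Take D = {1}, Y = ∅, B = ∅; then 1 ∈ D but 1 ∉ (Y ∖ D) ∪ (B ∪ Y).

(⊇) This inclusion fails. Take D = ∅, Y = {1}, B = ∅; then 1 ∈ (Y ∖ D) ∪ (B ∪ Y) but 1 ∉ D.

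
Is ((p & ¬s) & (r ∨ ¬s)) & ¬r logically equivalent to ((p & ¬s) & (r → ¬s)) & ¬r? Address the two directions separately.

[⇒] Assume the antecedent. If s is true, the antecedent cannot hold. If s is false, the antecedent forces (s = F, p = T, r = F), and ((p & ¬s) & (r → ¬s)) & ¬r holds there. Either way ((p & ¬s) & (r → ¬s)) & ¬r holds.

[⇐] Assume the antecedent. If s is true, the antecedent cannot hold. If s is false, the antecedent forces (s = F, p = T, r = F), and ((p & ¬s) & (r ∨ ¬s)) & ¬r holds there. Either way ((p & ¬s) & (r ∨ ¬s)) & ¬r holds.

The biconditional holds.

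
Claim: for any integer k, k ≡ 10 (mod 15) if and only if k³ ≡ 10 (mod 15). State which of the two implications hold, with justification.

(⇒) Suppose k ≡ 10 (mod 15). Write k = 15j + 10. Then (15j + 10)³ = 3375j³ + 6750j² + 4500j + 1000 = 15(225j³ + 450j² + 300j + 66) + 10, so k³ ≡ 10 (mod 15).

(⇐) Conversely, suppose k³ ≡ 10 (mod 15). The only residue r in {0, …, 14} with r³ ≡ 10 (mod 15) is r = 10, so k ≡ 10 (mod 15).

Both directions hold.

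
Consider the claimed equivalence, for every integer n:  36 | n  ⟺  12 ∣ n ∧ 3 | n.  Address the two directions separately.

[⇒] If 36 ∣ n, write n = 36q. Since 36 = 3·12, n = 12·(3q), so 12 ∣ n; and since 36 = 12·3, n = 3·(12q), so 3 ∣ n.

[⇐] This fails: take n = 12. Both 12 ∣ 12 and 3 ∣ 12, yet 12 is not a multiple of 36 (since 12 = 0·36 + 12), so 36 ∤ 12.

Only the forward direction holds.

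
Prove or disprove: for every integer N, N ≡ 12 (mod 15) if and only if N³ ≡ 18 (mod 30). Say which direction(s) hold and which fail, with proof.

(⇒) This fails: take N = 27. Then 27 ≡ 12 (mod 15), but 27³ = 19683 ≡ 3 (mod 30), not 18.

(⇐) Conversely, the residues r modulo 30 with r³ ≡ 18 (mod 30) are exactly {12}, and each is ≡ 12 (mod 15).

The forward direction fails; the converse holds.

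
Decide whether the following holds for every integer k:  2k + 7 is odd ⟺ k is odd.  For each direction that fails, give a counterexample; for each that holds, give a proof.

[⇒] This fails: take k = 0. Then 2k + 7 = 7, which is odd, yet k = 0 is even, not odd.

[⇐] Suppose k is odd. Since 2 is even, 2k is even for every k, so 2k + 7 has the same parity as 7, which is odd. Hence 2k + 7 is odd.

Only the converse holds.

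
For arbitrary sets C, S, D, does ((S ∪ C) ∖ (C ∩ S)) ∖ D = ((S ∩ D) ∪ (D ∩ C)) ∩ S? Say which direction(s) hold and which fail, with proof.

Neither inclusion holds.

(⊆) This inclusion fails. Take C = {1}, S = ∅, D = ∅; then 1 ∈ ((S ∪ C) ∖ (C ∩ S)) ∖ D but 1 ∉ ((S ∩ D) ∪ (D ∩ C)) ∩ S.

(⊇) This inclusion fails. Take C = ∅, S = {1}, D = {1}; then 1 ∈ ((S ∩ D) ∪ (D ∩ C)) ∩ S but 1 ∉ ((S ∪ C) ∖ (C ∩ S)) ∖ D.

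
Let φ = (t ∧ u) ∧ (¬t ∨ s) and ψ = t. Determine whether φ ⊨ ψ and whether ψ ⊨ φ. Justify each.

(⇒) Assume the antecedent. If s is true, the antecedent forces (s = T, t = T, u = T), and t holds there. If s is false, the antecedent cannot hold. Either way t holds.

(⇐) This fails. Under s = F, t = T, u = F, the left side is false but the right side is true.

Only the forward direction holds.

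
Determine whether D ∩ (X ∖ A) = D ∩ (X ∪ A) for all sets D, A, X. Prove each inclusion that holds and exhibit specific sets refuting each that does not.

(⟹) Let x ∈ D ∩ (X ∖ A). Then x ∈ D ∩ X and x ∉ A, from which x ∈ D ∩ (X ∪ A).

(⟸) This inclusion fails. Take D = {1}, A = {1}, X = ∅; then 1 ∈ D ∩ (X ∪ A) but 1 ∉ D ∩ (X ∖ A).

The sets are not equal: only the forward inclusion holds.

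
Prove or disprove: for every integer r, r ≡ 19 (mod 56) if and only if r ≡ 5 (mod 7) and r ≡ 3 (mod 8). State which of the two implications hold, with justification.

(⇐) If r ≡ 5 (mod 7) and r ≡ 3 (mod 8), then by the Chinese remainder theorem r ≡ 19 (mod 56). This is exactly r ≡ 19 (mod 56).

(⇒) Suppose r ≡ 19 (mod 56); write r = 56j + 19. Since 7 ∣ 56, reducing mod 7 gives r ≡ 19 ≡ 5 (mod 7); since 8 ∣ 56, reducing mod 8 gives r ≡ 19 ≡ 3 (mod 8).

Both directions hold; the statement is true.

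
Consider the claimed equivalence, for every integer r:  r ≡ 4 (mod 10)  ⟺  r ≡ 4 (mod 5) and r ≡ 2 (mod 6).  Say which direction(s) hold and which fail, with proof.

Only the converse holds.

(→) This fails: r = 24 gives 24 ≡ 4 (mod 10) but 24 ≡ 0 (mod 6), so the conjunction on the right does not hold.

(←) Conversely, if r ≡ 4 (mod 5) and r ≡ 2 (mod 6), then by the Chinese remainder theorem r ≡ 14 (mod 30). Since 14 ≡ 4 (mod 10) and 10 ∣ 30, we get r ≡ 4 (mod 10).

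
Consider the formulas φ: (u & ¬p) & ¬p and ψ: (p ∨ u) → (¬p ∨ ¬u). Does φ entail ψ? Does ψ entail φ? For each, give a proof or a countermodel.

(⇒) Assume the antecedent. If p is true, the antecedent cannot hold. If p is false, (p ∨ u) → (¬p ∨ ¬u) reduces to true regardless of the other variables. Either way (p ∨ u) → (¬p ∨ ¬u) holds.

(⇐) This fails. Under p = F, u = F, the left side is false but the right side is true.

The forward direction holds; the converse fails.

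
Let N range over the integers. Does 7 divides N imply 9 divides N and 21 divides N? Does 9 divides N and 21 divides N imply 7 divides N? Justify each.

(←) Suppose 9 ∣ N and 21 ∣ N. Any common multiple of 9 and 21 is a multiple of their lcm; here lcm(9, 21) = 9·21/gcd(9, 21) = 189/3 = 63, so 63 ∣ N. Since 7 ∣ 63, it follows that 7 ∣ N.

(→) This fails: take N = 7. Certainly 7 ∣ 7, but 9 ∤ 7.

Only the converse holds.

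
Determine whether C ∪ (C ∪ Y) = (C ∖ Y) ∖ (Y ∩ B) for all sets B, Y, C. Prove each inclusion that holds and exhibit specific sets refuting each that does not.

The sets are not equal: only the reverse inclusion holds.

(⟹) This inclusion fails. Take B = ∅, Y = {1}, C = ∅; then 1 ∈ C ∪ (C ∪ Y) but 1 ∉ (C ∖ Y) ∖ (Y ∩ B).

(⟸) Let x ∈ (C ∖ Y) ∖ (Y ∩ B). Then either x ∈ C and x ∉ B, Y; or x ∈ B ∩ C and x ∉ Y. In each case x ∈ C ∪ (C ∪ Y), so (C ∖ Y) ∖ (Y ∩ B) ⊆ C ∪ (C ∪ Y).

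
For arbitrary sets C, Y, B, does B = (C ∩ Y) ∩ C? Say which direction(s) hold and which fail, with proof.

Neither inclusion holds.

(⟹) This inclusion fails. Take C = ∅, Y = ∅, B = {1}; then 1 ∈ B but 1 ∉ (C ∩ Y) ∩ C.

(⟸) This inclusion fails. Take C = {1}, Y = {1}, B = ∅; then 1 ∈ (C ∩ Y) ∩ C but 1 ∉ B.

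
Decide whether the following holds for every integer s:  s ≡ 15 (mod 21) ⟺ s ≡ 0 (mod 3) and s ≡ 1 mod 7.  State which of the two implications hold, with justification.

Forward direction. Suppose s ≡ 15 (mod 21); write s = 21j + 15. Since 3 ∣ 21, reducing mod 3 gives s ≡ 15 ≡ 0 (mod 3); since 7 ∣ 21, reducing mod 7 gives s ≡ 15 ≡ 1 (mod 7).

Converse. If s ≡ 0 (mod 3) and s ≡ 1 (mod 7), then by the Chinese remainder theorem s ≡ 15 (mod 21). This is exactly s ≡ 15 (mod 21).

Both directions hold; the statement is true.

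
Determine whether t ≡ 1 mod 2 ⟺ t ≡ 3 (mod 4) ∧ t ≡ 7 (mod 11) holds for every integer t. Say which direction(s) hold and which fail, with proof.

Not equivalent: only (⇐) holds.

Converse. If t ≡ 3 (mod 4) and t ≡ 7 (mod 11), then by the Chinese remainder theorem t ≡ 7 (mod 44). Since 7 ≡ 1 (mod 2) and 2 ∣ 44, we get t ≡ 1 (mod 2).

Forward direction. This fails: t = 1 gives 1 ≡ 1 (mod 2) but 1 ≡ 1 (mod 4), so the conjunction on the right does not hold.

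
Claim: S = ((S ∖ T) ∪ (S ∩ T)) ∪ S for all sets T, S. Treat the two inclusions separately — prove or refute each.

(⊆) Let x ∈ S. Then either x ∈ S and x ∉ T; or x ∈ T ∩ S. In each case x ∈ ((S ∖ T) ∪ (S ∩ T)) ∪ S, so S ⊆ ((S ∖ T) ∪ (S ∩ T)) ∪ S.

(⊇) Let x ∈ ((S ∖ T) ∪ (S ∩ T)) ∪ S. Then either x ∈ S and x ∉ T; or x ∈ T ∩ S. In each case x ∈ S, so ((S ∖ T) ∪ (S ∩ T)) ∪ S ⊆ S.

The two sets are equal.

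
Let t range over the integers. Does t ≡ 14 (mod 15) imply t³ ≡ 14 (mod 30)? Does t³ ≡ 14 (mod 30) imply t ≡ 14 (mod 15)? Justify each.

(⟹) This fails: take t = 29. Then 29 ≡ 14 (mod 15), but 29³ = 24389 ≡ 29 (mod 30), not 14.

(⟸) Conversely, the residues r modulo 30 with r³ ≡ 14 (mod 30) are exactly {14}, and each is ≡ 14 (mod 15).

Only the converse holds.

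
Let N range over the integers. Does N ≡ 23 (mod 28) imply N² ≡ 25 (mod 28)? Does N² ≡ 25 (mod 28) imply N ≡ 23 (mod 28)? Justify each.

Only the forward implication holds.

(⇒) Suppose N ≡ 23 (mod 28). Write N = 28j + 23. Then (28j + 23)² = 784j² + 1288j + 529 = 28(28j² + 46j + 18) + 25, so N² ≡ 25 (mod 28).

(⇐) This fails: take N = 5. Then 5² = 25 ≡ 25 (mod 28), yet 5 ≡ 5 (mod 28), not 23.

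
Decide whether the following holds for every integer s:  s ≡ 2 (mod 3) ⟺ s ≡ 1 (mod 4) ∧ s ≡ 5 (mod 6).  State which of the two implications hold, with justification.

Only the converse holds.

Forward direction. This fails: s = 8 gives 8 ≡ 2 (mod 3) but 8 ≡ 0 (mod 4), so the conjunction on the right does not hold.

Converse. If s ≡ 1 (mod 4) and s ≡ 5 (mod 6), then by the Chinese remainder theorem s ≡ 5 (mod 12). Since 5 ≡ 2 (mod 3) and 3 ∣ 12, we get s ≡ 2 (mod 3).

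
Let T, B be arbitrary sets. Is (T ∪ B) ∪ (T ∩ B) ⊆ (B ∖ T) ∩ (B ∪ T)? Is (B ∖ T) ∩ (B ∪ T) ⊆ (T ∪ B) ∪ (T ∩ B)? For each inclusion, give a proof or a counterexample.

(⊇) Let x ∈ (B ∖ T) ∩ (B ∪ T). Then x ∈ B and x ∉ T, from which x ∈ (T ∪ B) ∪ (T ∩ B).

(⊆) This inclusion fails. Take T = {1}, B = ∅; then 1 ∈ (T ∪ B) ∪ (T ∩ B) but 1 ∉ (B ∖ T) ∩ (B ∪ T).

(⊆) fails; (⊇) holds.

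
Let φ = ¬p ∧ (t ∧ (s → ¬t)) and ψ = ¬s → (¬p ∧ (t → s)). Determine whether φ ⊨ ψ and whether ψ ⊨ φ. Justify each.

Forward direction. This fails. Under p = F, t = T, s = F, the left side is true but the right side is false.

Converse. This fails. Under p = F, t = F, s = F, the left side is false but the right side is true.

Neither implication holds.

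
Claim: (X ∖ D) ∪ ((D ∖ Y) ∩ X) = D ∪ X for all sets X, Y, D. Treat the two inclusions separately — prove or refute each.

Forward inclusion. Let x ∈ (X ∖ D) ∪ ((D ∖ Y) ∩ X). Then either x ∈ X and x ∉ Y, D; or x ∈ X ∩ Y and x ∉ D; or x ∈ X ∩ D and x ∉ Y. In each case x ∈ D ∪ X, so (X ∖ D) ∪ ((D ∖ Y) ∩ X) ⊆ D ∪ X.

Reverse inclusion. This inclusion fails. Take X = ∅, Y = ∅, D = {1}; then 1 ∈ D ∪ X but 1 ∉ (X ∖ D) ∪ ((D ∖ Y) ∩ X).

Only the forward inclusion holds.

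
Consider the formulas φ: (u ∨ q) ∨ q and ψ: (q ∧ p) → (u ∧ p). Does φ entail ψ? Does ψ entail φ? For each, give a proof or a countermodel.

Neither direction holds.

(→) This fails. Under p = T, u = F, q = T, the left side is true but the right side is false.

(←) This fails. Under p = F, u = F, q = F, the left side is false but the right side is true.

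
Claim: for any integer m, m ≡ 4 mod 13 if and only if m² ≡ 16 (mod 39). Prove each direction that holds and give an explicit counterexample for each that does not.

Forward direction. This fails: take m = 30. Then 30 ≡ 4 (mod 13), but 30² = 900 ≡ 3 (mod 39), not 16.

Converse. This fails: take m = 22. Then 22² = 484 ≡ 16 (mod 39), yet 22 ≡ 9 (mod 13), not 4.

Neither implication holds.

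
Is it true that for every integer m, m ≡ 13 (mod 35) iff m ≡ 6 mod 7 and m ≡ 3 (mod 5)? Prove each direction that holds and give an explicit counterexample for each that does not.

[⇒] Suppose m ≡ 13 (mod 35); write m = 35j + 13. Since 7 ∣ 35, reducing mod 7 gives m ≡ 13 ≡ 6 (mod 7); since 5 ∣ 35, reducing mod 5 gives m ≡ 13 ≡ 3 (mod 5).

[⇐] Conversely, if m ≡ 6 (mod 7) and m ≡ 3 (mod 5), then by the Chinese remainder theorem m ≡ 13 (mod 35). This is exactly m ≡ 13 (mod 35).

Both directions hold; the statement is true.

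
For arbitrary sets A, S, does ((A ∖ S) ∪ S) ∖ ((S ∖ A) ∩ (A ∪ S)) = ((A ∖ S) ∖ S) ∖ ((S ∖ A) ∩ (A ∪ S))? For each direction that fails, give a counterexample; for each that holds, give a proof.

Reverse inclusion. Let x ∈ ((A ∖ S) ∖ S) ∖ ((S ∖ A) ∩ (A ∪ S)). Then x ∈ A and x ∉ S, from which x ∈ ((A ∖ S) ∪ S) ∖ ((S ∖ A) ∩ (A ∪ S)).

Forward inclusion. This inclusion fails. Take A = {1}, S = {1}; then 1 ∈ ((A ∖ S) ∪ S) ∖ ((S ∖ A) ∩ (A ∪ S)) but 1 ∉ ((A ∖ S) ∖ S) ∖ ((S ∖ A) ∩ (A ∪ S)).

(⊆) fails; (⊇) holds.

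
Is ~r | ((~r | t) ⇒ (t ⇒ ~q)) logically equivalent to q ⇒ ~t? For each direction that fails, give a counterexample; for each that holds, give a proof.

[⇒] This fails. Under t = T, q = T, r = F, the left side is true but the right side is false.

[⇐] Assume the antecedent. If t is true, the antecedent forces (t = T, q = F, r = F) or (t = T, q = F, r = T), and ~r | ((~r | t) ⇒ (t ⇒ ~q)) holds there. If t is false, ~r | ((~r | t) ⇒ (t ⇒ ~q)) reduces to true regardless of the other variables. Either way ~r | ((~r | t) ⇒ (t ⇒ ~q)) holds.

The forward direction fails; the converse holds.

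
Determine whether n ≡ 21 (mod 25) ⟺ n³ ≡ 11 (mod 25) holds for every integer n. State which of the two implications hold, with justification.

(⟸) Suppose n³ ≡ 11 (mod 25). The only residue r in {0, …, 24} with r³ ≡ 11 (mod 25) is r = 21, so n ≡ 21 (mod 25).

(⟹) Suppose n ≡ 21 (mod 25). Write n = 25j + 21. Then (25j + 21)³ = 15625j³ + 39375j² + 33075j + 9261 = 25(625j³ + 1575j² + 1323j + 370) + 11, so n³ ≡ 11 (mod 25).

Both implications hold.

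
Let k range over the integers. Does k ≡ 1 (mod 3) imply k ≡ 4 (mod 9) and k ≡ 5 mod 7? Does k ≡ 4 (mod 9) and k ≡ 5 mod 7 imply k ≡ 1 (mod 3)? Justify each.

Only the converse holds.

[⇒] This fails: k = 1 gives 1 ≡ 1 (mod 3) but 1 ≡ 1 (mod 9), so the conjunction on the right does not hold.

[⇐] Conversely, if k ≡ 4 (mod 9) and k ≡ 5 (mod 7), then by the Chinese remainder theorem k ≡ 40 (mod 63). Since 40 ≡ 1 (mod 3) and 3 ∣ 63, we get k ≡ 1 (mod 3).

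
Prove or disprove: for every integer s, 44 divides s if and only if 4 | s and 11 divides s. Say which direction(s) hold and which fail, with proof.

Forward direction. If 44 ∣ s, write s = 44q. Since 44 = 11·4, s = 4·(11q), so 4 ∣ s; and since 44 = 4·11, s = 11·(4q), so 11 ∣ s.

Converse. Suppose 4 ∣ s and 11 ∣ s. Any common multiple of 4 and 11 is a multiple of their lcm; here gcd(4, 11) = 1, so lcm(4, 11) = 4·11 = 44, so 44 ∣ s.

Both directions hold.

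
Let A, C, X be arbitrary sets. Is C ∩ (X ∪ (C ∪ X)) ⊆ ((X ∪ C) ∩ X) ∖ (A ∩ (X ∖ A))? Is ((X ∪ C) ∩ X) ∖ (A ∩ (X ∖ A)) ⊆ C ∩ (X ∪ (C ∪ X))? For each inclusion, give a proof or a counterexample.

(⟹) This inclusion fails. Take A = ∅, C = {1}, X = ∅; then 1 ∈ C ∩ (X ∪ (C ∪ X)) but 1 ∉ ((X ∪ C) ∩ X) ∖ (A ∩ (X ∖ A)).

(⟸) This inclusion fails. Take A = ∅, C = ∅, X = {1}; then 1 ∈ ((X ∪ C) ∩ X) ∖ (A ∩ (X ∖ A)) but 1 ∉ C ∩ (X ∪ (C ∪ X)).

(⊆) fails and (⊇) fails.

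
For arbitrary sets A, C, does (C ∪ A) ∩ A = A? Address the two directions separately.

The two sets are equal.

Forward inclusion. Let x ∈ (C ∪ A) ∩ A. Then either x ∈ A and x ∉ C; or x ∈ A ∩ C. In each case x ∈ A, so (C ∪ A) ∩ A ⊆ A.

Reverse inclusion. Let x ∈ A. Then either x ∈ A and x ∉ C; or x ∈ A ∩ C. In each case x ∈ (C ∪ A) ∩ A, so A ⊆ (C ∪ A) ∩ A.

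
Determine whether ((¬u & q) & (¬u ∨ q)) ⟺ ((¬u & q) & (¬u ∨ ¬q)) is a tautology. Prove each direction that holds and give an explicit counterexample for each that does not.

The biconditional holds.

(⇒) Assume the antecedent. If q is true, the antecedent forces (q = T, u = F), and (¬u & q) & (¬u ∨ ¬q) holds there. If q is false, the antecedent cannot hold. Either way (¬u & q) & (¬u ∨ ¬q) holds.

(⇐) Assume the antecedent. If q is true, the antecedent forces (q = T, u = F), and (¬u & q) & (¬u ∨ q) holds there. If q is false, the antecedent cannot hold. Either way (¬u & q) & (¬u ∨ q) holds.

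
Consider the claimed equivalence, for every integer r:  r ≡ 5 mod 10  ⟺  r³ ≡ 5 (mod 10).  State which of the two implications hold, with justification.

Both directions hold.

Converse. For the converse, argue contrapositively. If r ≢ 5 (mod 10), then r is congruent to one of 0, 1, 2, 3, 4, 6, 7, 8, 9 modulo 10, and these give r³ ≡ 0, 1, 8, 7, 4, 6, 3, 2, 9 respectively — never 5.

Forward direction. Suppose r ≡ 5 mod 10. Write r = 10j + 5. Then (10j + 5)³ = 1000j³ + 1500j² + 750j + 125 = 10(100j³ + 150j² + 75j + 12) + 5, so r³ ≡ 5 (mod 10).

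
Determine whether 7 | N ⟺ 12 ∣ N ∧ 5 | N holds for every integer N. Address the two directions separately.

Both directions fail.

(⟹) This fails: take N = 7. Certainly 7 ∣ 7, but 12 ∤ 7.

(⟸) This fails: take N = 60. Both 12 ∣ 60 and 5 ∣ 60, yet 60 is not a multiple of 7 (since 60 = 8·7 + 4), so 7 ∤ 60.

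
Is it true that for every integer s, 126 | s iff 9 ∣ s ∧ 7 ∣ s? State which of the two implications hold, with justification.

Only the forward direction holds.

[⇒] If 126 ∣ s, write s = 126q. Since 126 = 14·9, s = 9·(14q), so 9 ∣ s; and since 126 = 18·7, s = 7·(18q), so 7 ∣ s.

[⇐] This fails: take s = 63. Both 9 ∣ 63 and 7 ∣ 63, yet 63 is not a multiple of 126 (since 63 = 0·126 + 63), so 126 ∤ 63.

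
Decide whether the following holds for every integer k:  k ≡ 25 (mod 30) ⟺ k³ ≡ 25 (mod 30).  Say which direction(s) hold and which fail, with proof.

Equivalent; both directions hold.

[⇐] Suppose k³ ≡ 25 (mod 30). The only residue r in {0, …, 29} with r³ ≡ 25 (mod 30) is r = 25, so k ≡ 25 (mod 30).

[⇒] Suppose k ≡ 25 (mod 30). Write k = 30j + 25. Then (30j + 25)³ = 27000j³ + 67500j² + 56250j + 15625 = 30(900j³ + 2250j² + 1875j + 520) + 25, so k³ ≡ 25 (mod 30).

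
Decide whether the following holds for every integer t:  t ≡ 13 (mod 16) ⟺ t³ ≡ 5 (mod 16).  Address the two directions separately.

Both implications hold.

[⇒] Suppose t ≡ 13 (mod 16). Write t = 16j + 13. Then (16j + 13)³ = 4096j³ + 9984j² + 8112j + 2197 = 16(256j³ + 624j² + 507j + 137) + 5, so t³ ≡ 5 (mod 16).

[⇐] Conversely, suppose t³ ≡ 5 (mod 16). The only residue r in {0, …, 15} with r³ ≡ 5 (mod 16) is r = 13, so t ≡ 13 (mod 16).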